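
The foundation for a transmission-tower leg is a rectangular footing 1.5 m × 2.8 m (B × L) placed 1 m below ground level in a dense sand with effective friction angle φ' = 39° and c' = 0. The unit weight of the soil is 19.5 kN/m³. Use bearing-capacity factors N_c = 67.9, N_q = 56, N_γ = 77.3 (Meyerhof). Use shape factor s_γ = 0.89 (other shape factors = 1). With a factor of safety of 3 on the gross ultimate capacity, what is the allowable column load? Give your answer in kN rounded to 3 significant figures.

q = γ·D_f = 19.5 × 1 = 19.5 kPa.
q·N_q = 19.5 × 56 = 1092 kPa
0.5·γ·B·N_γ·s_γ = 0.5 × 19.5 × 1.5 × 77.3 × 0.89 = 1006.2 kPa
q_ult = 1092 + 1006.2 = 2098.2 kPa.
Gross allowable pressure q_all = 2098.2 / 3 = 699.39 kPa.
Footing area = 4.2 m², so allowable column load = 699.39 × 4.2 = 2937.4 kN.

P_all ≈ 2940 kN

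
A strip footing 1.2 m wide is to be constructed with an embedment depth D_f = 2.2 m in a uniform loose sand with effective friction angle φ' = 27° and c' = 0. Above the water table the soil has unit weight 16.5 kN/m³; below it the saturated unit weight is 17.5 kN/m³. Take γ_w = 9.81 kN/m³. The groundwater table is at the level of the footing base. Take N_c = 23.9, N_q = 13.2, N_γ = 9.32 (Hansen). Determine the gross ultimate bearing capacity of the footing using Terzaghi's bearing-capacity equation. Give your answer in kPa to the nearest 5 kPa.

Effective surcharge at the founding depth q = γ·D_f = 16.5 × 2.2 = 36.3 kPa.
The water table coincides with the base, so in the self-weight term γ → γ' = 7.69 kN/m³.
q_ult = q·N_q + 0.5·γ·B·N_γ
     = 36.3 × 13.2 + 0.5 × 7.69 × 1.2 × 9.32
     = 479.16 + 43.002 = 522.16 kPa.

q_ult ≈ 520 kPa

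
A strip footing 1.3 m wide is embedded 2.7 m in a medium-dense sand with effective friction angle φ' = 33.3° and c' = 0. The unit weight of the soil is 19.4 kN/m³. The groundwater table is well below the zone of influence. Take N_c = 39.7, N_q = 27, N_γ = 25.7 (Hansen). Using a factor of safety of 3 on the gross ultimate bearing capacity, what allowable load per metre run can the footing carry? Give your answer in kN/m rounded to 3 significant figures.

≈ 753 kN/m

Overburden at base level: q = 19.4 × 2.7 = 52.38 kPa.
Surcharge term q·N_q = 52.38 × 27 = 1414.3 kPa; self-weight term 0.5·γ·B·N_γ = 0.5 × 19.4 × 1.3 × 25.7 = 324.08 kPa.
q_ult = 1414.3 + 324.08 = 1738.3 kPa.
Gross allowable pressure q_all = 1738.3 / 3 = 579.45 kPa.
Allowable wall load = q_all × B = 579.45 × 1.3 = 753.28 kN per metre run.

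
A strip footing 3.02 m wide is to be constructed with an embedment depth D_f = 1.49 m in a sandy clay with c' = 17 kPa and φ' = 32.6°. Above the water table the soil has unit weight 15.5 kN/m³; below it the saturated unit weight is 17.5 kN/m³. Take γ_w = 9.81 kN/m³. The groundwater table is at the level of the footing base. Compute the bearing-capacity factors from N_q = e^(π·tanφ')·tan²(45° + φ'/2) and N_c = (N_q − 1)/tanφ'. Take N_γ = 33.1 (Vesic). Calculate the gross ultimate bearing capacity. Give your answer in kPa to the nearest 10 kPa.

q_ult ≈ 1590 kPa

tan32.6° = 0.6395, so N_q = e^(π×0.6395)·tan²(61.3°) = 7.457 × 3.336 = 24.88.
N_c = (24.88 − 1)/tan32.6° = 37.34.
Overburden at base level: q = 15.5 × 1.49 = 23.095 kPa.
Below the base the soil is submerged, so the ½γBN_γ term uses γ' = 17.5 − 9.81 = 7.69 kN/m³.
Cohesion term c·N_c = 17 × 37.337 = 634.72 kPa; surcharge term q·N_q = 23.095 × 24.878 = 574.55 kPa; self-weight term 0.5·γ·B·N_γ = 0.5 × 7.69 × 3.02 × 33.1 = 384.35 kPa.
q_ult = 634.72 + 574.55 + 384.35 = 1593.6 kPa.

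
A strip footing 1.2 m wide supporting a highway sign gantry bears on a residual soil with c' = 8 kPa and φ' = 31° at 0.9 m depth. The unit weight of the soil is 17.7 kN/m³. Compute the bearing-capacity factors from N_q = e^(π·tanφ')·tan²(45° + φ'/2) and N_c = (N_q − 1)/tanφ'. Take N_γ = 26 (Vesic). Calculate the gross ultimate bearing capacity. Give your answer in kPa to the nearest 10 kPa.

q_ult ≈ 870 kPa

tan31° = 0.6009, so N_q = e^(π×0.6009)·tan²(60.5°) = 6.604 × 3.124 = 20.63.
N_c = (20.63 − 1)/tan31° = 32.67.
Effective surcharge at the founding depth q = γ·D_f = 17.7 × 0.9 = 15.93 kPa.
q_ult = c·N_c + q·N_q + 0.5·γ·B·N_γ
     = 8 × 32.671 + 15.93 × 20.631 + 0.5 × 17.7 × 1.2 × 26
     = 261.37 + 328.65 + 276.12 = 866.14 kPa.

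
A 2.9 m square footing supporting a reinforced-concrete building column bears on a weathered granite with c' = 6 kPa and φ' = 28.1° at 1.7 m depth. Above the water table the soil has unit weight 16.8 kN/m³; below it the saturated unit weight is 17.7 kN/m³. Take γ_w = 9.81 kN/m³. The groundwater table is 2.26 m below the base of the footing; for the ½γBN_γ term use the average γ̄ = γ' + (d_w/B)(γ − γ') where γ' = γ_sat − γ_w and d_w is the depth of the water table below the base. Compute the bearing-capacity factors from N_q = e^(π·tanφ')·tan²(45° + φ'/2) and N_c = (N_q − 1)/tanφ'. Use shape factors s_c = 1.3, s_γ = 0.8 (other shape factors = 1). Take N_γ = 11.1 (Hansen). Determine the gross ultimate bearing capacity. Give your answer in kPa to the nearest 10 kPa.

q_ult ≈ 820 kPa

tan28.1° = 0.534, so N_q = e^(π×0.534)·tan²(59.05°) = 5.352 × 2.781 = 14.88.
N_c = (14.88 − 1)/tan28.1° = 26.
Effective surcharge at the founding depth q = γ·D_f = 16.8 × 1.7 = 28.56 kPa.
With d_w = 2.26 m < B, γ̄ = 7.89 + (2.26/2.9) × (16.8 − 7.89) = 14.834 kN/m³.
q_ult = c·N_c·s_c + q·N_q + 0.5·γ·B·N_γ·s_γ
     = 6 × 26 × 1.3 + 28.56 × 14.883 + 0.5 × 14.834 × 2.9 × 11.1 × 0.8
     = 202.8 + 425.05 + 191 = 818.84 kPa.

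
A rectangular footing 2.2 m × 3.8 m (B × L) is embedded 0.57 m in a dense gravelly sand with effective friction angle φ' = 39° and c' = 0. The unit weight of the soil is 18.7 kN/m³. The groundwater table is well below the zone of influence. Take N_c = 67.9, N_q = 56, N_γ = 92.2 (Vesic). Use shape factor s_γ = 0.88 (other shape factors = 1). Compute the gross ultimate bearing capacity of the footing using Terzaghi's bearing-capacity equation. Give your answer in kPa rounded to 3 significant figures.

q = γ·D_f = 18.7 × 0.57 = 10.659 kPa.
q·N_q = 10.659 × 56 = 596.9 kPa
0.5·γ·B·N_γ·s_γ = 0.5 × 18.7 × 2.2 × 92.2 × 0.88 = 1669 kPa
q_ult = 596.9 + 1669 = 2265.9 kPa.

q_ult ≈ 2270 kPa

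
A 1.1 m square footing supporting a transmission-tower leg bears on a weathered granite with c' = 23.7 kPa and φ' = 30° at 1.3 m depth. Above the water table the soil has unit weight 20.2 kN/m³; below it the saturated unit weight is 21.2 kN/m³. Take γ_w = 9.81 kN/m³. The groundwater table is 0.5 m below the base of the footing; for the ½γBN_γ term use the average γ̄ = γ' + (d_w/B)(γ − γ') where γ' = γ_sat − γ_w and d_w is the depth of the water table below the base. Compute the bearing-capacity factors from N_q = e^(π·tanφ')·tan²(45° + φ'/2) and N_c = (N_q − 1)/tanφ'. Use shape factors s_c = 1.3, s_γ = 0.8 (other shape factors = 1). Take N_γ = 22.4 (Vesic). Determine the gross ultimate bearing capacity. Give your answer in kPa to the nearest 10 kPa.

q_ult ≈ 1560 kPa

tan30° = 0.5774, so N_q = e^(π×0.5774)·tan²(60°) = 6.134 × 3.0 = 18.4.
N_c = (18.4 − 1)/tan30° = 30.14.
Overburden at base level: q = 20.2 × 1.3 = 26.26 kPa.
The water table is 0.5 m below the base (< B = 1.1 m), so the ½γBN_γ term uses γ̄ = γ' + (d_w/B)(γ − γ') = 11.39 + (0.5/1.1)(20.2 − 11.39) = 15.395 kN/m³.
Cohesion term c·N_c·s_c = 23.7 × 30.14 × 1.3 = 928.6 kPa; surcharge term q·N_q = 26.26 × 18.401 = 483.21 kPa; self-weight term 0.5·γ·B·N_γ·s_γ = 0.5 × 15.395 × 1.1 × 22.4 × 0.8 = 151.73 kPa.
q_ult = 928.6 + 483.21 + 151.73 = 1563.5 kPa.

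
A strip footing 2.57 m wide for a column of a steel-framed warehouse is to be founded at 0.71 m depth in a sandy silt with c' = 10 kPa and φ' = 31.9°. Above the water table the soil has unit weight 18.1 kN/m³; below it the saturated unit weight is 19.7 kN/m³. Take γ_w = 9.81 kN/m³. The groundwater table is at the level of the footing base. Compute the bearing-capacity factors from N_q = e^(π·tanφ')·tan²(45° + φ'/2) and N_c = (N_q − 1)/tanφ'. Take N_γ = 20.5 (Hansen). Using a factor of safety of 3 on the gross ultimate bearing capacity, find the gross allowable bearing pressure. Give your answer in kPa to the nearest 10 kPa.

N_q = e^(π·tan31.9°)·tan²(60.95°) = 22.91; N_c = (N_q − 1)/tanφ' = 35.19.
Effective surcharge at the founding depth q = γ·D_f = 18.1 × 0.71 = 12.851 kPa.
The water table coincides with the base, so in the self-weight term γ → γ' = 9.89 kN/m³.
q_ult = c·N_c + q·N_q + 0.5·γ·B·N_γ
     = 10 × 35.194 + 12.851 × 22.907 + 0.5 × 9.89 × 2.57 × 20.5
     = 351.94 + 294.37 + 260.53 = 906.84 kPa.
q_all = 906.84 / 3 = 302.28 kPa.

q_all ≈ 300 kPa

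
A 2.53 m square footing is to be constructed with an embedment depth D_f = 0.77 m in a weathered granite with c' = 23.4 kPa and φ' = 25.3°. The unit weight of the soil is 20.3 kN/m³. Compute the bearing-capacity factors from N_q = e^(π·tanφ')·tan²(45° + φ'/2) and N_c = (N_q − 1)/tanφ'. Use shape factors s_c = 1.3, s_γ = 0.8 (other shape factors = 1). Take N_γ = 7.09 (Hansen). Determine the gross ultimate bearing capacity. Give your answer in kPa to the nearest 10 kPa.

q_ult ≈ 960 kPa

tan25.3° = 0.4727, so N_q = e^(π×0.4727)·tan²(57.65°) = 4.415 × 2.493 = 11.
N_c = (11 − 1)/tan25.3° = 21.17.
Overburden at base level: q = 20.3 × 0.77 = 15.631 kPa.
Cohesion term c·N_c·s_c = 23.4 × 21.166 × 1.3 = 643.86 kPa; surcharge term q·N_q = 15.631 × 11.005 = 172.02 kPa; self-weight term 0.5·γ·B·N_γ·s_γ = 0.5 × 20.3 × 2.53 × 7.09 × 0.8 = 145.65 kPa.
q_ult = 643.86 + 172.02 + 145.65 = 961.53 kPa.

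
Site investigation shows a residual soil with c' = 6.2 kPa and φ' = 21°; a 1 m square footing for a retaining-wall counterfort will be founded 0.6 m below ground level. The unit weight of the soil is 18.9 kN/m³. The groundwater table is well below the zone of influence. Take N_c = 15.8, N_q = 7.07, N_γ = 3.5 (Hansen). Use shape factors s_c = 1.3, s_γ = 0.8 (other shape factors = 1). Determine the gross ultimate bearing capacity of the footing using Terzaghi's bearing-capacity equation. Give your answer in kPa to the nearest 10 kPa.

q_ult ≈ 230 kPa

Effective surcharge at the founding depth q = γ·D_f = 18.9 × 0.6 = 11.34 kPa.
q_ult = c·N_c·s_c + q·N_q + 0.5·γ·B·N_γ·s_γ
     = 6.2 × 15.8 × 1.3 + 11.34 × 7.07 + 0.5 × 18.9 × 1 × 3.5 × 0.8
     = 127.35 + 80.174 + 26.46 = 233.98 kPa.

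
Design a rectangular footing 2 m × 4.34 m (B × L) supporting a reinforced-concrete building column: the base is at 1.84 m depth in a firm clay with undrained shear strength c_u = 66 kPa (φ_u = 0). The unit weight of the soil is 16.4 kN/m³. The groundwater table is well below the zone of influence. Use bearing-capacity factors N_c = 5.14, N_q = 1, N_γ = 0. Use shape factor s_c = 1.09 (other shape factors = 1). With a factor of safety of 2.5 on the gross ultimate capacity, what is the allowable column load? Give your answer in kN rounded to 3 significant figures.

P_all ≈ 1390 kN

Overburden at base level: q = 16.4 × 1.84 = 30.176 kPa.
Cohesion term c·N_c·s_c = 66 × 5.14 × 1.09 = 369.77 kPa; surcharge term q·N_q = 30.176 × 1 = 30.176 kPa.
q_ult = 369.77 + 30.176 = 399.95 kPa.
Gross allowable pressure q_all = 399.95 / 2.5 = 159.98 kPa.
Footing area = 8.68 m², so allowable column load = 159.98 × 8.68 = 1388.6 kN.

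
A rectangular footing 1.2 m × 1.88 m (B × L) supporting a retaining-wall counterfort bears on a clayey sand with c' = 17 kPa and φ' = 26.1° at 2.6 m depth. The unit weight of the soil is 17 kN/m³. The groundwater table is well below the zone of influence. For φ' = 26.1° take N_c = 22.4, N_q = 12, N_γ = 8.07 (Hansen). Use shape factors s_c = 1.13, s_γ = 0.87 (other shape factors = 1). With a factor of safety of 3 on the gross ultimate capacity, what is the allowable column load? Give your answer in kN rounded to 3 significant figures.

P_all ≈ 776 kN

q = γ·D_f = 17 × 2.6 = 44.2 kPa.
c·N_c·s_c = 17 × 22.4 × 1.13 = 430.3 kPa
q·N_q = 44.2 × 12 = 530.4 kPa
0.5·γ·B·N_γ·s_γ = 0.5 × 17 × 1.2 × 8.07 × 0.87 = 71.613 kPa
q_ult = 430.3 + 530.4 + 71.613 = 1032.3 kPa.
Gross allowable pressure q_all = 1032.3 / 3 = 344.11 kPa.
Footing area = 2.256 m², so allowable column load = 344.11 × 2.256 = 776.3 kN.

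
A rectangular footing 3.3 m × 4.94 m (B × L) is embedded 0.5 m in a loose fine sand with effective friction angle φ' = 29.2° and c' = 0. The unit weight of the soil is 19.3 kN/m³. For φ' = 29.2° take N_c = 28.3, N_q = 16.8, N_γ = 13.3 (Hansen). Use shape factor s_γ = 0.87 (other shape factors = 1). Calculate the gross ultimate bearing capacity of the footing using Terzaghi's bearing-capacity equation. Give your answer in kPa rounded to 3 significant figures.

Overburden at base level: q = 19.3 × 0.5 = 9.65 kPa.
Surcharge term q·N_q = 9.65 × 16.8 = 162.12 kPa; self-weight term 0.5·γ·B·N_γ·s_γ = 0.5 × 19.3 × 3.3 × 13.3 × 0.87 = 368.48 kPa.
q_ult = 162.12 + 368.48 = 530.6 kPa.

q_ult ≈ 531 kPa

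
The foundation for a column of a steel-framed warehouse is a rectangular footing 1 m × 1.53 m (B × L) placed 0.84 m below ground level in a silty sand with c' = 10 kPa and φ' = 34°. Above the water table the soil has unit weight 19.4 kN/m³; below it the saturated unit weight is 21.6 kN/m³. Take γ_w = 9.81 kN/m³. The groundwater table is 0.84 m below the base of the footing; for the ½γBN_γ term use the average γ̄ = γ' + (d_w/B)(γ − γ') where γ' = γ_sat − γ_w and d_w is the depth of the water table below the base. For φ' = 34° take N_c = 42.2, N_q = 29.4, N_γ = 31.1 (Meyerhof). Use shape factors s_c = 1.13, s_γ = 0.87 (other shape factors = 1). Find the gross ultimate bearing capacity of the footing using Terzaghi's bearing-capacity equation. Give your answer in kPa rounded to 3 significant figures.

q_ult ≈ 1200 kPa

Effective surcharge at the founding depth q = γ·D_f = 19.4 × 0.84 = 16.296 kPa.
With d_w = 0.84 m < B, γ̄ = 11.79 + (0.84/1) × (19.4 − 11.79) = 18.182 kN/m³.
q_ult = c·N_c·s_c + q·N_q + 0.5·γ·B·N_γ·s_γ
     = 10 × 42.2 × 1.13 + 16.296 × 29.4 + 0.5 × 18.182 × 1 × 31.1 × 0.87
     = 476.86 + 479.1 + 245.98 = 1201.9 kPa.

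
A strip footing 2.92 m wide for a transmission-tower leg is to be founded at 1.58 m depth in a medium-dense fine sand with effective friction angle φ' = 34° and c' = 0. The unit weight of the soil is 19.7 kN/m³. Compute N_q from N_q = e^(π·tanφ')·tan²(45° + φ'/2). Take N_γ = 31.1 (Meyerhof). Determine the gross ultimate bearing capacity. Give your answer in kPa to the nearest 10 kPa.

tan34° = 0.6745, so N_q = e^(π×0.6745)·tan²(62°) = 8.323 × 3.537 = 29.44.
Effective surcharge at the founding depth q = γ·D_f = 19.7 × 1.58 = 31.126 kPa.
q_ult = q·N_q + 0.5·γ·B·N_γ
     = 31.126 × 29.44 + 0.5 × 19.7 × 2.92 × 31.1
     = 916.34 + 894.5 = 1810.8 kPa.

q_ult ≈ 1810 kPa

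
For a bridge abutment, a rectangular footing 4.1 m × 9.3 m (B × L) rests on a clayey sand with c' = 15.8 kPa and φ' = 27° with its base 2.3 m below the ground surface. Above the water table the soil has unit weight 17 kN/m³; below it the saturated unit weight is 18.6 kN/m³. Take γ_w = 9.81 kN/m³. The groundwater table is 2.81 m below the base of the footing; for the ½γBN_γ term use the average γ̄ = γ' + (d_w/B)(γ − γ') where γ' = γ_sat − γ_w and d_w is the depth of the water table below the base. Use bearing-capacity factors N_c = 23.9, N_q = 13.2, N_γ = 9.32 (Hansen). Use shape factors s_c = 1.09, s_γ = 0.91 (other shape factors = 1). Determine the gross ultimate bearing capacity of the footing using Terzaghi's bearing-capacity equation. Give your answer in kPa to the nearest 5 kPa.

Overburden at base level: q = 17 × 2.3 = 39.1 kPa.
The water table is 2.81 m below the base (< B = 4.1 m), so the ½γBN_γ term uses γ̄ = γ' + (d_w/B)(γ − γ') = 8.79 + (2.81/4.1)(17 − 8.79) = 14.417 kN/m³.
Cohesion term c·N_c·s_c = 15.8 × 23.9 × 1.09 = 411.61 kPa; surcharge term q·N_q = 39.1 × 13.2 = 516.12 kPa; self-weight term 0.5·γ·B·N_γ·s_γ = 0.5 × 14.417 × 4.1 × 9.32 × 0.91 = 250.66 kPa.
q_ult = 411.61 + 516.12 + 250.66 = 1178.4 kPa.

q_ult ≈ 1180 kPa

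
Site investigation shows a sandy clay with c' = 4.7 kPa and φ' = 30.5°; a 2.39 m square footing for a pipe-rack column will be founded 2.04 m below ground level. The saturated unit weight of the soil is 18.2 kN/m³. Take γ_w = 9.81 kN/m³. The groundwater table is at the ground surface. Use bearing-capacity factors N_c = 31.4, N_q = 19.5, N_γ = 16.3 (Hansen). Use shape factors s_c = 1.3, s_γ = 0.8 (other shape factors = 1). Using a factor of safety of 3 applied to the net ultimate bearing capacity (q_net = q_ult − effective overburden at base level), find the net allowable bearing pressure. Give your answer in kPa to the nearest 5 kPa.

Water table at ground surface, so effective unit weight γ' = 18.2 − 9.81 = 8.39 kN/m³ is used throughout; overburden q = 8.39 × 2.04 = 17.116 kPa; the same γ' applies in the ½γBN_γ term.
Cohesion term c·N_c·s_c = 4.7 × 31.4 × 1.3 = 191.85 kPa; surcharge term q·N_q = 17.116 × 19.5 = 333.75 kPa; self-weight term 0.5·γ·B·N_γ·s_γ = 0.5 × 8.39 × 2.39 × 16.3 × 0.8 = 130.74 kPa.
q_ult = 191.85 + 333.75 + 130.74 = 656.35 kPa.
Net ultimate: q_net = 656.35 − 17.116 = 639.23 kPa.
q_all(net) = 639.23 / 3 = 213.08 kPa.

q_all(net) ≈ 215 kPa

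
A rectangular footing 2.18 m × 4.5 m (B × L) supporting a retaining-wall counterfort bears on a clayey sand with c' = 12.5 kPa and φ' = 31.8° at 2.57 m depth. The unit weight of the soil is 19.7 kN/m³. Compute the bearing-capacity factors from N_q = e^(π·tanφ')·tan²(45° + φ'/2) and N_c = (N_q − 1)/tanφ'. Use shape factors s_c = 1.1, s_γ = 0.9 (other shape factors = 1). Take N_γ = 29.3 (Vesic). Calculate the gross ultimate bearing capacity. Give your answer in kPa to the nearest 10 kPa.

q_ult ≈ 2190 kPa

tan31.8° = 0.62, so N_q = e^(π×0.62)·tan²(60.9°) = 7.014 × 3.228 = 22.64.
N_c = (22.64 − 1)/tan31.8° = 34.9.
Overburden at base level: q = 19.7 × 2.57 = 50.629 kPa.
Cohesion term c·N_c·s_c = 12.5 × 34.902 × 1.1 = 479.9 kPa; surcharge term q·N_q = 50.629 × 22.64 = 1146.2 kPa; self-weight term 0.5·γ·B·N_γ·s_γ = 0.5 × 19.7 × 2.18 × 29.3 × 0.9 = 566.24 kPa.
q_ult = 479.9 + 1146.2 + 566.24 = 2192.4 kPa.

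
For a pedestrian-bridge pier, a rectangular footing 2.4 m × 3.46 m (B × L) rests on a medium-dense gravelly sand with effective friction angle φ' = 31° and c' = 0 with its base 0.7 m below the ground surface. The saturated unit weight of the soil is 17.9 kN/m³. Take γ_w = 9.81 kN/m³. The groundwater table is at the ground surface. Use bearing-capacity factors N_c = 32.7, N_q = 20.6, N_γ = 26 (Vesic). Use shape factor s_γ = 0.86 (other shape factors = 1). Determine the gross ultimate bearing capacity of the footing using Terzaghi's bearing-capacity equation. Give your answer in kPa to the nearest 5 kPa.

With the water table at the surface the whole profile is submerged: γ' = 17.9 − 9.81 = 8.09 kN/m³, so q = γ'·D_f = 5.663 kPa; the same γ' applies in the ½γBN_γ term.
q_ult = q·N_q + 0.5·γ·B·N_γ·s_γ
     = 5.663 × 20.6 + 0.5 × 8.09 × 2.4 × 26 × 0.86
     = 116.66 + 217.07 = 333.73 kPa.

q_ult ≈ 335 kPa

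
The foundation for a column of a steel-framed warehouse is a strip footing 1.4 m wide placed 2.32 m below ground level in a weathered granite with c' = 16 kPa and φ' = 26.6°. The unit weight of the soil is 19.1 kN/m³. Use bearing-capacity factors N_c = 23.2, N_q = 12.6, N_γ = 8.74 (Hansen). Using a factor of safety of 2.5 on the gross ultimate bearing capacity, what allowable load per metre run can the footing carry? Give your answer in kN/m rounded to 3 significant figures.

q = γ·D_f = 19.1 × 2.32 = 44.312 kPa.
c·N_c = 16 × 23.2 = 371.2 kPa
q·N_q = 44.312 × 12.6 = 558.33 kPa
0.5·γ·B·N_γ = 0.5 × 19.1 × 1.4 × 8.74 = 116.85 kPa
q_ult = 371.2 + 558.33 + 116.85 = 1046.4 kPa.
Gross allowable pressure q_all = 1046.4 / 2.5 = 418.55 kPa.
Allowable wall load = q_all × B = 418.55 × 1.4 = 585.98 kN per metre run.

≈ 586 kN/m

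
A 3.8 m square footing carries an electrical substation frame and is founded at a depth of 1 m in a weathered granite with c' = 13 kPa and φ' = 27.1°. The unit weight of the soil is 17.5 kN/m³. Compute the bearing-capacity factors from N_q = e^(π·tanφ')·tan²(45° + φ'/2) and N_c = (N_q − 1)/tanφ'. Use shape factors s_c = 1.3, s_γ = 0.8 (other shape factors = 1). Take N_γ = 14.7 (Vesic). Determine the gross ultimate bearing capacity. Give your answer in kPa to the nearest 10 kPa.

tan27.1° = 0.5117, so N_q = e^(π×0.5117)·tan²(58.55°) = 4.991 × 2.673 = 13.34.
N_c = (13.34 − 1)/tan27.1° = 24.12.
Effective surcharge at the founding depth q = γ·D_f = 17.5 × 1 = 17.5 kPa.
q_ult = c·N_c·s_c + q·N_q + 0.5·γ·B·N_γ·s_γ
     = 13 × 24.12 × 1.3 + 17.5 × 13.343 + 0.5 × 17.5 × 3.8 × 14.7 × 0.8
     = 407.63 + 233.5 + 391.02 = 1032.2 kPa.

q_ult ≈ 1030 kPa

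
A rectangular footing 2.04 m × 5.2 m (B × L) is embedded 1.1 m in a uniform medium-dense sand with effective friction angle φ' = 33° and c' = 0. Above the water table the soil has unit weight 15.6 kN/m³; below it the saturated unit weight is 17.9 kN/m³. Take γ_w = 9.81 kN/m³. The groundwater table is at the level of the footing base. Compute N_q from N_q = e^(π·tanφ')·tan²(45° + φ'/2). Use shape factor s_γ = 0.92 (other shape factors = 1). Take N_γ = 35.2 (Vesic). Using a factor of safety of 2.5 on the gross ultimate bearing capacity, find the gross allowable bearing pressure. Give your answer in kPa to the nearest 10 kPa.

N_q = e^(π·tan33°)·tan²(61.5°) = 26.09.
Effective surcharge at the founding depth q = γ·D_f = 15.6 × 1.1 = 17.16 kPa.
The water table coincides with the base, so in the self-weight term γ → γ' = 8.09 kN/m³.
q_ult = q·N_q + 0.5·γ·B·N_γ·s_γ
     = 17.16 × 26.092 + 0.5 × 8.09 × 2.04 × 35.2 × 0.92
     = 447.74 + 267.23 = 714.97 kPa.
q_all = 714.97 / 2.5 = 285.99 kPa.

q_all ≈ 290 kPa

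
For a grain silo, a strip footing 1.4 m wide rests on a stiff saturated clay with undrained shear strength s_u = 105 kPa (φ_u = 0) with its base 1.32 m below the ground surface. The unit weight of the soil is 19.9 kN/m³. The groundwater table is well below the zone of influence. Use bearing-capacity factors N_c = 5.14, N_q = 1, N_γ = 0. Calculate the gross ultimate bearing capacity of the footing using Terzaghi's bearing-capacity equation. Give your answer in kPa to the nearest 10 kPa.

q_ult ≈ 570 kPa

Effective surcharge at the founding depth q = γ·D_f = 19.9 × 1.32 = 26.268 kPa.
q_ult = c·N_c + q·N_q
     = 105 × 5.14 + 26.268 × 1
     = 539.7 + 26.268 = 565.97 kPa.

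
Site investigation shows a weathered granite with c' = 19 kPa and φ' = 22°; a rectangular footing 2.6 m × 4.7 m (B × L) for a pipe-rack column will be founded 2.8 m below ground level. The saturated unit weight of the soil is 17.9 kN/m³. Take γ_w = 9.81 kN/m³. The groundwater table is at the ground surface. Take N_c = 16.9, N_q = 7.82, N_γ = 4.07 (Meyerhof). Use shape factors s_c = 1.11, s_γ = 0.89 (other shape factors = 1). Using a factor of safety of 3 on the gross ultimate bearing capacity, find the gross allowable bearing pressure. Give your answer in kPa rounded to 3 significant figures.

With the water table at the surface the whole profile is submerged: γ' = 17.9 − 9.81 = 8.09 kN/m³, so q = γ'·D_f = 22.652 kPa; the same γ' applies in the ½γBN_γ term.
q_ult = c·N_c·s_c + q·N_q + 0.5·γ·B·N_γ·s_γ
     = 19 × 16.9 × 1.11 + 22.652 × 7.82 + 0.5 × 8.09 × 2.6 × 4.07 × 0.89
     = 356.42 + 177.14 + 38.096 = 571.66 kPa.
q_all = 571.66 / 3 = 190.55 kPa.

q_all ≈ 191 kPa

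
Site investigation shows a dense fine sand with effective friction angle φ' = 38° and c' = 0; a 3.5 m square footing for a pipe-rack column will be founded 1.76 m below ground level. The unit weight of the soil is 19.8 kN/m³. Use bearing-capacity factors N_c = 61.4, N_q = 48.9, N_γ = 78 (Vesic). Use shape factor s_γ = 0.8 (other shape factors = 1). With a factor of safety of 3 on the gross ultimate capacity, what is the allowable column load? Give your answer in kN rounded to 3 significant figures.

Overburden at base level: q = 19.8 × 1.76 = 34.848 kPa.
Surcharge term q·N_q = 34.848 × 48.9 = 1704.1 kPa; self-weight term 0.5·γ·B·N_γ·s_γ = 0.5 × 19.8 × 3.5 × 78 × 0.8 = 2162.2 kPa.
q_ult = 1704.1 + 2162.2 = 3866.2 kPa.
Gross allowable pressure q_all = 3866.2 / 3 = 1288.7 kPa.
Footing area = 12.25 m², so allowable column load = 1288.7 × 12.25 = 15787 kN.

P_all ≈ 15800 kN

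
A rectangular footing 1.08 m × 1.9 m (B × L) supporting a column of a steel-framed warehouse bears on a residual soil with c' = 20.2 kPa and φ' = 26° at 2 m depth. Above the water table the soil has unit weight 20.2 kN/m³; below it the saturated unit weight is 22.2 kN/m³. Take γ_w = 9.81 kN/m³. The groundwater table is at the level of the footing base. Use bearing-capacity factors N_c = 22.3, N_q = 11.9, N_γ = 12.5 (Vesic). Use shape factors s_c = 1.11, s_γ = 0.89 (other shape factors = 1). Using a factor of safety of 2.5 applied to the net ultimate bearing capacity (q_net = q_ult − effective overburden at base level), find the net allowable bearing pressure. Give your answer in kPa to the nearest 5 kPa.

Overburden at base level: q = 20.2 × 2 = 40.4 kPa.
Below the base the soil is submerged, so the ½γBN_γ term uses γ' = 22.2 − 9.81 = 12.39 kN/m³.
Cohesion term c·N_c·s_c = 20.2 × 22.3 × 1.11 = 500.01 kPa; surcharge term q·N_q = 40.4 × 11.9 = 480.76 kPa; self-weight term 0.5·γ·B·N_γ·s_γ = 0.5 × 12.39 × 1.08 × 12.5 × 0.89 = 74.433 kPa.
q_ult = 500.01 + 480.76 + 74.433 = 1055.2 kPa.
Net ultimate: q_net = 1055.2 − 40.4 = 1014.8 kPa.
q_all(net) = 1014.8 / 2.5 = 405.92 kPa.

q_all(net) ≈ 405 kPa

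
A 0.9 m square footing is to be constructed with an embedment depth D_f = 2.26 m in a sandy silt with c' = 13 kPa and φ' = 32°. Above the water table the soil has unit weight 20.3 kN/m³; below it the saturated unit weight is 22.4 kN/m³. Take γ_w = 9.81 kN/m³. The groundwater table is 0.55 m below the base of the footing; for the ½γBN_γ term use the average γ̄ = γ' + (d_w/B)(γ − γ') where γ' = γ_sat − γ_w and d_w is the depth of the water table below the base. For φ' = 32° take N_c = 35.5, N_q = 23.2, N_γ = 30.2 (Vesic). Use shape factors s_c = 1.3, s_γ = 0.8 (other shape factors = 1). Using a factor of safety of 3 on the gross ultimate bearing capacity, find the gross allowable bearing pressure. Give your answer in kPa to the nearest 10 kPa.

q_all ≈ 620 kPa

Effective surcharge at the founding depth q = γ·D_f = 20.3 × 2.26 = 45.878 kPa.
With d_w = 0.55 m < B, γ̄ = 12.59 + (0.55/0.9) × (20.3 − 12.59) = 17.302 kN/m³.
q_ult = c·N_c·s_c + q·N_q + 0.5·γ·B·N_γ·s_γ
     = 13 × 35.5 × 1.3 + 45.878 × 23.2 + 0.5 × 17.302 × 0.9 × 30.2 × 0.8
     = 599.95 + 1064.4 + 188.1 = 1852.4 kPa.
q_all = 1852.4 / 3 = 617.47 kPa.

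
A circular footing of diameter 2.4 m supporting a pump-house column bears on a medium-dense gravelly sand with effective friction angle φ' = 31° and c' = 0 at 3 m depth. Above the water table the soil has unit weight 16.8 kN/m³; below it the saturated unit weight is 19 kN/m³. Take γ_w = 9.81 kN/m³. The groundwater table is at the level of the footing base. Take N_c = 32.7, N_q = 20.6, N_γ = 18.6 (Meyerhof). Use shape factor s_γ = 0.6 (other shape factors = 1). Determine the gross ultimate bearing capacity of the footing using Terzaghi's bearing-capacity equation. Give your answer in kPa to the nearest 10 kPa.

q = γ·D_f = 16.8 × 3 = 50.4 kPa.
For the ½γBN_γ term take γ' = 19 − 9.81 = 9.19 kN/m³ (soil below base is submerged).
q·N_q = 50.4 × 20.6 = 1038.2 kPa
0.5·γ·B·N_γ·s_γ = 0.5 × 9.19 × 2.4 × 18.6 × 0.6 = 123.07 kPa
q_ult = 1038.2 + 123.07 = 1161.3 kPa.

q_ult ≈ 1160 kPa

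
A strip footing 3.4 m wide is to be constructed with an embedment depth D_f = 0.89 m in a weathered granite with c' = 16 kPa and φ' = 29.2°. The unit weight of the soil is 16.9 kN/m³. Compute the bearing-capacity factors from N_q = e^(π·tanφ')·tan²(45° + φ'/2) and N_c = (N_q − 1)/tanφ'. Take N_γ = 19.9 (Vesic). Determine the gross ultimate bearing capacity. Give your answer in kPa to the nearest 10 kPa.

tan29.2° = 0.5589, so N_q = e^(π×0.5589)·tan²(59.6°) = 5.788 × 2.905 = 16.82.
N_c = (16.82 − 1)/tan29.2° = 28.3.
Effective surcharge at the founding depth q = γ·D_f = 16.9 × 0.89 = 15.041 kPa.
q_ult = c·N_c + q·N_q + 0.5·γ·B·N_γ
     = 16 × 28.298 + 15.041 × 16.815 + 0.5 × 16.9 × 3.4 × 19.9
     = 452.76 + 252.91 + 571.73 = 1277.4 kPa.

q_ult ≈ 1280 kPa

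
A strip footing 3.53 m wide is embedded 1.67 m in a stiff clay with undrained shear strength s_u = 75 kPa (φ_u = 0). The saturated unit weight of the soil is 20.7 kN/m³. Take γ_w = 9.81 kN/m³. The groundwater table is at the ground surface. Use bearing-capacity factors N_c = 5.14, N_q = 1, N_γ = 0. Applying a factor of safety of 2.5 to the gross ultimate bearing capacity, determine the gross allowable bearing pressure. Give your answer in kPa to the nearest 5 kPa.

Water table at ground surface, so effective unit weight γ' = 20.7 − 9.81 = 10.89 kN/m³ is used throughout; overburden q = 10.89 × 1.67 = 18.186 kPa.
Cohesion term c·N_c = 75 × 5.14 = 385.5 kPa; surcharge term q·N_q = 18.186 × 1 = 18.186 kPa.
q_ult = 385.5 + 18.186 = 403.69 kPa.
q_all = q_ult / FS = 403.69 / 2.5 = 161.47 kPa.

q_all ≈ 160 kPa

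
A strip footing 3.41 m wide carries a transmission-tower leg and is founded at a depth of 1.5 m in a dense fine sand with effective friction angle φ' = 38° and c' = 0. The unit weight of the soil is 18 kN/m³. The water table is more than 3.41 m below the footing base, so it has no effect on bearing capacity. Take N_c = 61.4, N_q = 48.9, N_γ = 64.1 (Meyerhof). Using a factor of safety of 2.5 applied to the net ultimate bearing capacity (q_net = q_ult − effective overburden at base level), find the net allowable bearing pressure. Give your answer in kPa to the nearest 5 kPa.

q = γ·D_f = 18 × 1.5 = 27 kPa.
q·N_q = 27 × 48.9 = 1320.3 kPa
0.5·γ·B·N_γ = 0.5 × 18 × 3.41 × 64.1 = 1967.2 kPa
q_ult = 1320.3 + 1967.2 = 3287.5 kPa.
Net ultimate: q_net = 3287.5 − 27 = 3260.5 kPa.
q_all(net) = 3260.5 / 2.5 = 1304.2 kPa.

q_all(net) ≈ 1305 kPa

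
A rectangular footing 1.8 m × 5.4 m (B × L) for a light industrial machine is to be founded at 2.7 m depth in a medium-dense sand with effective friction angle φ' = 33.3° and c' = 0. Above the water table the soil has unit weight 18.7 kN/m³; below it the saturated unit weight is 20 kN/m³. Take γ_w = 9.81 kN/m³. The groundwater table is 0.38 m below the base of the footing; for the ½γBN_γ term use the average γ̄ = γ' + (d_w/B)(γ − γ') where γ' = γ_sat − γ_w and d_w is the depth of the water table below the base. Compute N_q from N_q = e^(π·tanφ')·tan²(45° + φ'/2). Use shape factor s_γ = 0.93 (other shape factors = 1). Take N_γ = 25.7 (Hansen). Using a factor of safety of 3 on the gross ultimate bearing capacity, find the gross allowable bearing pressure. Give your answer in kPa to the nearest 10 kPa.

N_q = e^(π·tan33.3°)·tan²(61.65°) = 27.05.
Overburden at base level: q = 18.7 × 2.7 = 50.49 kPa.
The water table is 0.38 m below the base (< B = 1.8 m), so the ½γBN_γ term uses γ̄ = γ' + (d_w/B)(γ − γ') = 10.19 + (0.38/1.8)(18.7 − 10.19) = 11.987 kN/m³.
Surcharge term q·N_q = 50.49 × 27.048 = 1365.6 kPa; self-weight term 0.5·γ·B·N_γ·s_γ = 0.5 × 11.987 × 1.8 × 25.7 × 0.93 = 257.84 kPa.
q_ult = 1365.6 + 257.84 = 1623.5 kPa.
q_all = 1623.5 / 3 = 541.16 kPa.

q_all ≈ 540 kPa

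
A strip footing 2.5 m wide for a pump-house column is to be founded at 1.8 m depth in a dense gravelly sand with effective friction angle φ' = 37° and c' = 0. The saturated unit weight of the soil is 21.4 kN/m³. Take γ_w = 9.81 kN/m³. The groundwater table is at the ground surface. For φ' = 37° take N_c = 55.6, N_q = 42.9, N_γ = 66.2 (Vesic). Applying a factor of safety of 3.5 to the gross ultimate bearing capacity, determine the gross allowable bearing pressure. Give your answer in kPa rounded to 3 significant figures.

With the water table at the surface the whole profile is submerged: γ' = 21.4 − 9.81 = 11.59 kN/m³, so q = γ'·D_f = 20.862 kPa; the same γ' applies in the ½γBN_γ term.
q_ult = q·N_q + 0.5·γ·B·N_γ
     = 20.862 × 42.9 + 0.5 × 11.59 × 2.5 × 66.2
     = 894.98 + 959.07 = 1854.1 kPa.
q_all = q_ult / FS = 1854.1 / 3.5 = 529.73 kPa.

q_all ≈ 530 kPa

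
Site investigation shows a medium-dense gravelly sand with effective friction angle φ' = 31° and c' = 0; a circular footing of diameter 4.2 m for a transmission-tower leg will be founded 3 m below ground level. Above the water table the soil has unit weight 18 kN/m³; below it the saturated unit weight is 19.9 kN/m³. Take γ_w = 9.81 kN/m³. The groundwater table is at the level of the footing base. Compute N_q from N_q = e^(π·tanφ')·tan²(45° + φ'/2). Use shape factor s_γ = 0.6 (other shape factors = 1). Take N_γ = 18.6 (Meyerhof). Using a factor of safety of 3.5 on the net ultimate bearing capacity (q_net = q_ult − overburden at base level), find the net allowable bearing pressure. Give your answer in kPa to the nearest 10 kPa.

q_all(net) ≈ 370 kPa

N_q = e^(π·tan31°)·tan²(60.5°) = 20.63.
Overburden at base level: q = 18 × 3 = 54 kPa.
Below the base the soil is submerged, so the ½γBN_γ term uses γ' = 19.9 − 9.81 = 10.09 kN/m³.
Surcharge term q·N_q = 54 × 20.631 = 1114.1 kPa; self-weight term 0.5·γ·B·N_γ·s_γ = 0.5 × 10.09 × 4.2 × 18.6 × 0.6 = 236.47 kPa.
q_ult = 1114.1 + 236.47 = 1350.5 kPa.
q_net = 1350.5 − 54 = 1296.5 kPa.
q_all(net) = 1296.5 / 3.5 = 370.44 kPa.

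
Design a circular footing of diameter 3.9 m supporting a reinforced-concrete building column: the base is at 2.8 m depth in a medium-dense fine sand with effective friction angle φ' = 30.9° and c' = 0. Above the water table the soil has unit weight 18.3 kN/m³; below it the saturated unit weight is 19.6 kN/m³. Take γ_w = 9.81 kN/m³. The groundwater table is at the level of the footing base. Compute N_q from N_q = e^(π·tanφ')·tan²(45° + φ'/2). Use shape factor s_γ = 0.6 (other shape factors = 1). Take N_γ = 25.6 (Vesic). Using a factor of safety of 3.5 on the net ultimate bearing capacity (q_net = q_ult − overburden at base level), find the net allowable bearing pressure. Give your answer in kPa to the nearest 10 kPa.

N_q = e^(π·tan30.9°)·tan²(60.45°) = 20.39.
Effective surcharge at the founding depth q = γ·D_f = 18.3 × 2.8 = 51.24 kPa.
The water table coincides with the base, so in the self-weight term γ → γ' = 9.79 kN/m³.
q_ult = q·N_q + 0.5·γ·B·N_γ·s_γ
     = 51.24 × 20.394 + 0.5 × 9.79 × 3.9 × 25.6 × 0.6
     = 1045 + 293.23 = 1338.2 kPa.
q_net = 1338.2 − 51.24 = 1287 kPa.
q_all(net) = 1287 / 3.5 = 367.71 kPa.

q_all(net) ≈ 370 kPa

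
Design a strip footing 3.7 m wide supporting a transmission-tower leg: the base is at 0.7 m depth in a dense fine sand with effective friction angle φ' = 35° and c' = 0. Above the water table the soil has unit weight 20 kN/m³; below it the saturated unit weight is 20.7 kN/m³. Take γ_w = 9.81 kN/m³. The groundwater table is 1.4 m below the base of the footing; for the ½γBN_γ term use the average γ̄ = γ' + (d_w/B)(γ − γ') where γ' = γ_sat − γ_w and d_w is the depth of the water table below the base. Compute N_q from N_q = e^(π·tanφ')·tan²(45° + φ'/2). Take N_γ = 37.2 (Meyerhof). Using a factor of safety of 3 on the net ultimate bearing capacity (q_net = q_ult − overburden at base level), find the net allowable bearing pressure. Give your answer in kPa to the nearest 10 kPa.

q_all(net) ≈ 480 kPa

N_q = e^(π·tan35°)·tan²(62.5°) = 33.3.
Effective surcharge at the founding depth q = γ·D_f = 20 × 0.7 = 14 kPa.
With d_w = 1.4 m < B, γ̄ = 10.89 + (1.4/3.7) × (20 − 10.89) = 14.337 kN/m³.
q_ult = q·N_q + 0.5·γ·B·N_γ
     = 14 × 33.296 + 0.5 × 14.337 × 3.7 × 37.2
     = 466.15 + 986.67 = 1452.8 kPa.
q_net = 1452.8 − 14 = 1438.8 kPa.
q_all(net) = 1438.8 / 3 = 479.61 kPa.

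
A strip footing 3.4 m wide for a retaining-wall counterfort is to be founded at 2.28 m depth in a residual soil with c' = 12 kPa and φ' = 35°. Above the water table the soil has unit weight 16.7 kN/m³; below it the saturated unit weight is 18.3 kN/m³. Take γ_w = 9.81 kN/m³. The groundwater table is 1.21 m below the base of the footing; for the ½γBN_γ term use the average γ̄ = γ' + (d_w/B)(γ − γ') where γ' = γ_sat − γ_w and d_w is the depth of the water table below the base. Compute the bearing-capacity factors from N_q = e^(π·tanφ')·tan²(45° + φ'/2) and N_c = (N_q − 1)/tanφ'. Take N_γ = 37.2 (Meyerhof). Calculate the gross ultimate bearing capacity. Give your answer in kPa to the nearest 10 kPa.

tan35° = 0.7002, so N_q = e^(π×0.7002)·tan²(62.5°) = 9.023 × 3.69 = 33.3.
N_c = (33.3 − 1)/tan35° = 46.12.
Effective surcharge at the founding depth q = γ·D_f = 16.7 × 2.28 = 38.076 kPa.
With d_w = 1.21 m < B, γ̄ = 8.49 + (1.21/3.4) × (16.7 − 8.49) = 11.412 kN/m³.
q_ult = c·N_c + q·N_q + 0.5·γ·B·N_γ
     = 12 × 46.124 + 38.076 × 33.296 + 0.5 × 11.412 × 3.4 × 37.2
     = 553.48 + 1267.8 + 721.68 = 2542.9 kPa.

q_ult ≈ 2540 kPa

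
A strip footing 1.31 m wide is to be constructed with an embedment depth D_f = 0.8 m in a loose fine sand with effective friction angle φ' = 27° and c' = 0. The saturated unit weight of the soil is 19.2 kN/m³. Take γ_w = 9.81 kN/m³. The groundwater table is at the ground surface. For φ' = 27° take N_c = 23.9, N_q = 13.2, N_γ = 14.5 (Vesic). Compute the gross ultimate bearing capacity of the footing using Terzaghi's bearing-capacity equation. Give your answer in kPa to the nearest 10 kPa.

With the water table at the surface the whole profile is submerged: γ' = 19.2 − 9.81 = 9.39 kN/m³, so q = γ'·D_f = 7.512 kPa; the same γ' applies in the ½γBN_γ term.
q_ult = q·N_q + 0.5·γ·B·N_γ
     = 7.512 × 13.2 + 0.5 × 9.39 × 1.31 × 14.5
     = 99.158 + 89.182 = 188.34 kPa.

q_ult ≈ 190 kPa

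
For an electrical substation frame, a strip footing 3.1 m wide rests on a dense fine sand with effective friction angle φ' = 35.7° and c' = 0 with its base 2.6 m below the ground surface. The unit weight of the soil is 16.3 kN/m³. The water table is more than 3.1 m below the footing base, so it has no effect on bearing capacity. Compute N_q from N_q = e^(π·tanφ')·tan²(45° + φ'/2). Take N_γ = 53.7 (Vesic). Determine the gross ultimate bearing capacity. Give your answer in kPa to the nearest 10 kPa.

tan35.7° = 0.7186, so N_q = e^(π×0.7186)·tan²(62.85°) = 9.559 × 3.802 = 36.35.
Effective surcharge at the founding depth q = γ·D_f = 16.3 × 2.6 = 42.38 kPa.
q_ult = q·N_q + 0.5·γ·B·N_γ
     = 42.38 × 36.346 + 0.5 × 16.3 × 3.1 × 53.7
     = 1540.4 + 1356.7 = 2897.1 kPa.

q_ult ≈ 2900 kPa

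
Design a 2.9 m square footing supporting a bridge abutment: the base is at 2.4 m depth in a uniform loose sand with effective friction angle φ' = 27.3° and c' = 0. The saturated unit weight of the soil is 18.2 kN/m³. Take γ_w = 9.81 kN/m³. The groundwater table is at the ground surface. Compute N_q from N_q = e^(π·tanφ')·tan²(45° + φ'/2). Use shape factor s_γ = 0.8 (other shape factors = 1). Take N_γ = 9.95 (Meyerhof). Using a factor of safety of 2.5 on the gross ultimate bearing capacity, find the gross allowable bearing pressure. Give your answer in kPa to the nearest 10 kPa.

q_all ≈ 150 kPa

N_q = e^(π·tan27.3°)·tan²(58.65°) = 13.64.
γ' = 18.2 − 9.81 = 8.39 kN/m³ (submerged throughout). q = 8.39 × 2.4 = 20.136 kPa; the same γ' applies in the ½γBN_γ term.
q·N_q = 20.136 × 13.636 = 274.57 kPa
0.5·γ·B·N_γ·s_γ = 0.5 × 8.39 × 2.9 × 9.95 × 0.8 = 96.837 kPa
q_ult = 274.57 + 96.837 = 371.41 kPa.
q_all = 371.41 / 2.5 = 148.56 kPa.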